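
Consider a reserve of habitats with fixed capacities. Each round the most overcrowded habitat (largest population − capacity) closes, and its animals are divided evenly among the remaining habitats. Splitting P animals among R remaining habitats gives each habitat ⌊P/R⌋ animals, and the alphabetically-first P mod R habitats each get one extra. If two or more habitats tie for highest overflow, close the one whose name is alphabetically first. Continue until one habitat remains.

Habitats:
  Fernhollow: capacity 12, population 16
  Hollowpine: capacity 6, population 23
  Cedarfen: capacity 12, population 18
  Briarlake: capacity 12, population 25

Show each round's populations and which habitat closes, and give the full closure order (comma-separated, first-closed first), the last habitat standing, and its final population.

Closure order: Hollowpine, Briarlake, Cedarfen
Last habitat: Fernhollow with 82 animals

Round 1: Briarlake=25 Cedarfen=18 Fernhollow=16 Hollowpine=23 → close Hollowpine (overflow 17)
  23÷3 = 7 each, +1 to first 2
Round 2: Briarlake=33 Cedarfen=26 Fernhollow=23 → close Briarlake (overflow 21)
  33÷2 = 16 each, +1 to first 1
Round 3: Cedarfen=43 Fernhollow=39 → close Cedarfen (overflow 31)
  43÷1 = 43 each, +1 to first 0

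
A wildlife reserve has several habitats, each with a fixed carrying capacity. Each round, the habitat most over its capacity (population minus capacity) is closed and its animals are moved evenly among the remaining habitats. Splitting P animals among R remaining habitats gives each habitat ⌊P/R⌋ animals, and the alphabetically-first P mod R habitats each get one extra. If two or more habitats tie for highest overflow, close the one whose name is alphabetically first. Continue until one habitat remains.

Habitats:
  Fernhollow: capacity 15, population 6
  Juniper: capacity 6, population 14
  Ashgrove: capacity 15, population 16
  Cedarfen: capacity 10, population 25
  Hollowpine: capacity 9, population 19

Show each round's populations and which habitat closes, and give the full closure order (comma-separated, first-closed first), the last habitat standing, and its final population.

Closure order: Cedarfen, Hollowpine, Juniper, Ashgrove
Last habitat: Fernhollow with 80 animals

Round 1: Ashgrove=16 Cedarfen=25 Fernhollow=6 Hollowpine=19 Juniper=14 → close Cedarfen (overflow 15)
  25÷4 = 6 each, +1 to first 1
Round 2: Ashgrove=23 Fernhollow=12 Hollowpine=25 Juniper=20 → close Hollowpine (overflow 16)
  25÷3 = 8 each, +1 to first 1
Round 3: Ashgrove=32 Fernhollow=20 Juniper=28 → close Juniper (overflow 22)
  28÷2 = 14 each, +1 to first 0
Round 4: Ashgrove=46 Fernhollow=34 → close Ashgrove (overflow 31)
  46÷1 = 46 each, +1 to first 0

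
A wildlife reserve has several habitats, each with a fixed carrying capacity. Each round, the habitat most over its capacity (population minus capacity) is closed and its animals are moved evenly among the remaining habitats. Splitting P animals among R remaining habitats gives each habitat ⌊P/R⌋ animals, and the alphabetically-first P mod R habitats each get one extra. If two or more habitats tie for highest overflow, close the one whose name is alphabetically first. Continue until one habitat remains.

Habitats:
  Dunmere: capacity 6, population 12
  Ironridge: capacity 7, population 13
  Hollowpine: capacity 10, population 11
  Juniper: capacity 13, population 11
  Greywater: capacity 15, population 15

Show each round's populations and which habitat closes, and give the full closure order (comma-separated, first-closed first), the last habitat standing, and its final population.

Closure order: Dunmere, Ironridge, Greywater, Hollowpine
Last habitat: Juniper with 62 animals

Round 1: Dunmere=12 Greywater=15 Hollowpine=11 Ironridge=13 Juniper=11 → close Dunmere (overflow 6)
  12÷4 = 3 each, +1 to first 0
Round 2: Greywater=18 Hollowpine=14 Ironridge=16 Juniper=14 → close Ironridge (overflow 9)
  16÷3 = 5 each, +1 to first 1
Round 3: Greywater=24 Hollowpine=19 Juniper=19 → close Greywater (overflow 9)
  24÷2 = 12 each, +1 to first 0
Round 4: Hollowpine=31 Juniper=31 → close Hollowpine (overflow 21)
  31÷1 = 31 each, +1 to first 0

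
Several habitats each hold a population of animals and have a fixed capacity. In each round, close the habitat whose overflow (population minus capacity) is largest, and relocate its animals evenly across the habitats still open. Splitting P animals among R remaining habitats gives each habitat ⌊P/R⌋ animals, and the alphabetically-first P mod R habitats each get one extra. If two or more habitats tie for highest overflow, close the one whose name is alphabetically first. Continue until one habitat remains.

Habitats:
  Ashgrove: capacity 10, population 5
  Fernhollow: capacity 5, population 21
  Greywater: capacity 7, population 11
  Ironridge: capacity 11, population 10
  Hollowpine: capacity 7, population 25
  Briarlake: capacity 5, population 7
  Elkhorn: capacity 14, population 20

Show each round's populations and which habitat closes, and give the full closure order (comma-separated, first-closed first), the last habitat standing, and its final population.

Closure order: Hollowpine, Fernhollow, Elkhorn, Greywater, Briarlake, Ironridge
Last habitat: Ashgrove with 99 animals

Round 1: Ashgrove=5 Briarlake=7 Elkhorn=20 Fernhollow=21 Greywater=11 Hollowpine=25 Ironridge=10 → close Hollowpine (overflow 18)
  25÷6 = 4 each, +1 to first 1
Round 2: Ashgrove=10 Briarlake=11 Elkhorn=24 Fernhollow=25 Greywater=15 Ironridge=14 → close Fernhollow (overflow 20)
  25÷5 = 5 each, +1 to first 0
Round 3: Ashgrove=15 Briarlake=16 Elkhorn=29 Greywater=20 Ironridge=19 → close Elkhorn (overflow 15)
  29÷4 = 7 each, +1 to first 1
Round 4: Ashgrove=23 Briarlake=23 Greywater=27 Ironridge=26 → close Greywater (overflow 20)
  27÷3 = 9 each, +1 to first 0
Round 5: Ashgrove=32 Briarlake=32 Ironridge=35 → close Briarlake (overflow 27)
  32÷2 = 16 each, +1 to first 0
Round 6: Ashgrove=48 Ironridge=51 → close Ironridge (overflow 40)
  51÷1 = 51 each, +1 to first 0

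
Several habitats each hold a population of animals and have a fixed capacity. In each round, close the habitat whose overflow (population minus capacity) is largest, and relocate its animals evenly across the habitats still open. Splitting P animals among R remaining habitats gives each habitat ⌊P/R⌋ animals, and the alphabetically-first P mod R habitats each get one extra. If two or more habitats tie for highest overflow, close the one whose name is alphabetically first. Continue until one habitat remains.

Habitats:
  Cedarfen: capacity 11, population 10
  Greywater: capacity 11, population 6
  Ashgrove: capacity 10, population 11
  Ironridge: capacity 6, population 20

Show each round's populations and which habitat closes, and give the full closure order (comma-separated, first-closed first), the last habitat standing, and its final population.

Closure order: Ironridge, Ashgrove, Cedarfen
Last habitat: Greywater with 47 animals

Round 1: Ashgrove=11 Cedarfen=10 Greywater=6 Ironridge=20 → close Ironridge (overflow 14)
  20÷3 = 6 each, +1 to first 2
Round 2: Ashgrove=18 Cedarfen=17 Greywater=12 → close Ashgrove (overflow 8)
  18÷2 = 9 each, +1 to first 0
Round 3: Cedarfen=26 Greywater=21 → close Cedarfen (overflow 15)
  26÷1 = 26 each, +1 to first 0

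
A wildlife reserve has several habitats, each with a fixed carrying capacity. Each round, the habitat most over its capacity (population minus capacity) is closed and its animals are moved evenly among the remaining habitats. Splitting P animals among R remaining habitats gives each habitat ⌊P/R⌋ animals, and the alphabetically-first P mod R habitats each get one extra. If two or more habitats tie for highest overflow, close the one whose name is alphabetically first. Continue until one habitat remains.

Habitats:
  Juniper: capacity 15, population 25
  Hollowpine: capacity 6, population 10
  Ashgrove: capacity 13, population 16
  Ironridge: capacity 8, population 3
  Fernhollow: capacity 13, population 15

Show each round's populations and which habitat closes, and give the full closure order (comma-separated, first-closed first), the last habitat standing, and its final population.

Round 1: Ashgrove=16 Fernhollow=15 Hollowpine=10 Ironridge=3 Juniper=25 → close Juniper (overflow 10)
  25÷4 = 6 each, +1 to first 1
Round 2: Ashgrove=23 Fernhollow=21 Hollowpine=16 Ironridge=9 → close Ashgrove (overflow 10)
  23÷3 = 7 each, +1 to first 2
Round 3: Fernhollow=29 Hollowpine=24 Ironridge=16 → close Hollowpine (overflow 18)
  24÷2 = 12 each, +1 to first 0
Round 4: Fernhollow=41 Ironridge=28 → close Fernhollow (overflow 28)
  41÷1 = 41 each, +1 to first 0

Closure order: Juniper, Ashgrove, Hollowpine, Fernhollow
Last habitat: Ironridge with 69 animals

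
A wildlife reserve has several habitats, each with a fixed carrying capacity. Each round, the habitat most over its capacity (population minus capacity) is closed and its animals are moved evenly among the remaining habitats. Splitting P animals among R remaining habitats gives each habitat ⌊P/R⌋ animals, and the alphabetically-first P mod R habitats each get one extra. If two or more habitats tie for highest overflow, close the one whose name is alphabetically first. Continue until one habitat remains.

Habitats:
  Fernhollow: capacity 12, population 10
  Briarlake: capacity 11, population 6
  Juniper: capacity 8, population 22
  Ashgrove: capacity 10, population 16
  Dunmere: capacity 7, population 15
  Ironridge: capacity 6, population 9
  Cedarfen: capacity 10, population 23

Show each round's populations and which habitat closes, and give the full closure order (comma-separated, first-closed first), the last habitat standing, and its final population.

Closure order: Juniper, Cedarfen, Dunmere, Ashgrove, Ironridge, Briarlake
Last habitat: Fernhollow with 101 animals

Round 1: Ashgrove=16 Briarlake=6 Cedarfen=23 Dunmere=15 Fernhollow=10 Ironridge=9 Juniper=22 → close Juniper (overflow 14)
  22÷6 = 3 each, +1 to first 4
Round 2: Ashgrove=20 Briarlake=10 Cedarfen=27 Dunmere=19 Fernhollow=13 Ironridge=12 → close Cedarfen (overflow 17)
  27÷5 = 5 each, +1 to first 2
Round 3: Ashgrove=26 Briarlake=16 Dunmere=24 Fernhollow=18 Ironridge=17 → close Dunmere (overflow 17)
  24÷4 = 6 each, +1 to first 0
Round 4: Ashgrove=32 Briarlake=22 Fernhollow=24 Ironridge=23 → close Ashgrove (overflow 22)
  32÷3 = 10 each, +1 to first 2
Round 5: Briarlake=33 Fernhollow=35 Ironridge=33 → close Ironridge (overflow 27)
  33÷2 = 16 each, +1 to first 1
Round 6: Briarlake=50 Fernhollow=51 → close Briarlake (overflow 39)
  50÷1 = 50 each, +1 to first 0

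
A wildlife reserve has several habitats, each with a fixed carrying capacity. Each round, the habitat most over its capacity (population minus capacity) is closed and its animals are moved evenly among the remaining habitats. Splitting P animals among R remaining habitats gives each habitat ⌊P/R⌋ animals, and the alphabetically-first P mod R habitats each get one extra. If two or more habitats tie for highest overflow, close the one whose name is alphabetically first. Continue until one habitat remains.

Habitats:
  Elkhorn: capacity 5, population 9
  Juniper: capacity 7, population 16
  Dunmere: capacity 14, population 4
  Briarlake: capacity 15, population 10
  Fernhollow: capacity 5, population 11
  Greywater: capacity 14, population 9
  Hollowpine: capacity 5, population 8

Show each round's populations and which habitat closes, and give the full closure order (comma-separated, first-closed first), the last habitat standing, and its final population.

Closure order: Juniper, Fernhollow, Elkhorn, Hollowpine, Briarlake, Greywater
Last habitat: Dunmere with 67 animals

Round 1: Briarlake=10 Dunmere=4 Elkhorn=9 Fernhollow=11 Greywater=9 Hollowpine=8 Juniper=16 → close Juniper (overflow 9)
  16÷6 = 2 each, +1 to first 4
Round 2: Briarlake=13 Dunmere=7 Elkhorn=12 Fernhollow=14 Greywater=11 Hollowpine=10 → close Fernhollow (overflow 9)
  14÷5 = 2 each, +1 to first 4
Round 3: Briarlake=16 Dunmere=10 Elkhorn=15 Greywater=14 Hollowpine=12 → close Elkhorn (overflow 10)
  15÷4 = 3 each, +1 to first 3
Round 4: Briarlake=20 Dunmere=14 Greywater=18 Hollowpine=15 → close Hollowpine (overflow 10)
  15÷3 = 5 each, +1 to first 0
Round 5: Briarlake=25 Dunmere=19 Greywater=23 → close Briarlake (overflow 10)
  25÷2 = 12 each, +1 to first 1
Round 6: Dunmere=32 Greywater=35 → close Greywater (overflow 21)
  35÷1 = 35 each, +1 to first 0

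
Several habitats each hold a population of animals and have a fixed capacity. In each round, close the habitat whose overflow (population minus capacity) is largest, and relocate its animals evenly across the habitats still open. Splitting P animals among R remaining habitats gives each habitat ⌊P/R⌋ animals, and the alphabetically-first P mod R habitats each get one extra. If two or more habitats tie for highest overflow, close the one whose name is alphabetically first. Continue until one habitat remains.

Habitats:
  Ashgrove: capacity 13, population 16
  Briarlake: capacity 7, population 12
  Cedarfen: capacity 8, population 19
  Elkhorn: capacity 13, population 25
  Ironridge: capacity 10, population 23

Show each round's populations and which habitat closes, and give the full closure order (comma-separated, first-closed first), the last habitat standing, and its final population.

Round 1: Ashgrove=16 Briarlake=12 Cedarfen=19 Elkhorn=25 Ironridge=23 → close Ironridge (overflow 13)
  23÷4 = 5 each, +1 to first 3
Round 2: Ashgrove=22 Briarlake=18 Cedarfen=25 Elkhorn=30 → close Cedarfen (overflow 17)
  25÷3 = 8 each, +1 to first 1
Round 3: Ashgrove=31 Briarlake=26 Elkhorn=38 → close Elkhorn (overflow 25)
  38÷2 = 19 each, +1 to first 0
Round 4: Ashgrove=50 Briarlake=45 → close Briarlake (overflow 38)
  45÷1 = 45 each, +1 to first 0

Closure order: Ironridge, Cedarfen, Elkhorn, Briarlake
Last habitat: Ashgrove with 95 animals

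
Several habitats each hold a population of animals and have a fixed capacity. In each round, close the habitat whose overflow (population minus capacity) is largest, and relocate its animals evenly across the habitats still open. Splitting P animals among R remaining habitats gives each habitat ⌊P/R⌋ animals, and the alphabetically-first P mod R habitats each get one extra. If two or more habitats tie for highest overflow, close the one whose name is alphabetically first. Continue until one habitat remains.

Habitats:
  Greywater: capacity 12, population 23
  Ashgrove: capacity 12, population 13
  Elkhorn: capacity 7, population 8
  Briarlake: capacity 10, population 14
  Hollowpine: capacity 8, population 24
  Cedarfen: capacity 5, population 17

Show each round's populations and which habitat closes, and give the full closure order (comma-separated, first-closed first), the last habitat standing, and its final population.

Closure order: Hollowpine, Cedarfen, Greywater, Briarlake, Ashgrove
Last habitat: Elkhorn with 99 animals

Round 1: Ashgrove=13 Briarlake=14 Cedarfen=17 Elkhorn=8 Greywater=23 Hollowpine=24 → close Hollowpine (overflow 16)
  24÷5 = 4 each, +1 to first 4
Round 2: Ashgrove=18 Briarlake=19 Cedarfen=22 Elkhorn=13 Greywater=27 → close Cedarfen (overflow 17)
  22÷4 = 5 each, +1 to first 2
Round 3: Ashgrove=24 Briarlake=25 Elkhorn=18 Greywater=32 → close Greywater (overflow 20)
  32÷3 = 10 each, +1 to first 2
Round 4: Ashgrove=35 Briarlake=36 Elkhorn=28 → close Briarlake (overflow 26)
  36÷2 = 18 each, +1 to first 0
Round 5: Ashgrove=53 Elkhorn=46 → close Ashgrove (overflow 41)
  53÷1 = 53 each, +1 to first 0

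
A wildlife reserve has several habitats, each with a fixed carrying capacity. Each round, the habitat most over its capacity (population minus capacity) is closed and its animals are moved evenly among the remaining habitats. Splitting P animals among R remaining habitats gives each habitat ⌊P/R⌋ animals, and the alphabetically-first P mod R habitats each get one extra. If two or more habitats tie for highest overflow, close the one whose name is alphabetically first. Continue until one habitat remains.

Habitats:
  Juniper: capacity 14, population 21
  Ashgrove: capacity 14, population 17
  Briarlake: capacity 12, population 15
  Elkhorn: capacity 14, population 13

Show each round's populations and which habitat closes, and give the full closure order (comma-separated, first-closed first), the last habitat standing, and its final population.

Round 1: Ashgrove=17 Briarlake=15 Elkhorn=13 Juniper=21 → close Juniper (overflow 7)
  21÷3 = 7 each, +1 to first 0
Round 2: Ashgrove=24 Briarlake=22 Elkhorn=20 → close Ashgrove (overflow 10)
  24÷2 = 12 each, +1 to first 0
Round 3: Briarlake=34 Elkhorn=32 → close Briarlake (overflow 22)
  34÷1 = 34 each, +1 to first 0

Closure order: Juniper, Ashgrove, Briarlake
Last habitat: Elkhorn with 66 animals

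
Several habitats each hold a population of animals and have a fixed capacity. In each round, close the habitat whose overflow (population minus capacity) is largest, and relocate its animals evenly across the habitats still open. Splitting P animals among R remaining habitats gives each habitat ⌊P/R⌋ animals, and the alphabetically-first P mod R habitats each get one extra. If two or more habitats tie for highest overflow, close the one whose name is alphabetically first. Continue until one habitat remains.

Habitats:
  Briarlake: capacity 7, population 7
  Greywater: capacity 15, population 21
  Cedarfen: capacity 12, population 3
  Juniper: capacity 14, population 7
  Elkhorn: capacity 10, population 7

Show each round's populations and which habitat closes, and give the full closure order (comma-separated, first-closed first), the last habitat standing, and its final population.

Round 1: Briarlake=7 Cedarfen=3 Elkhorn=7 Greywater=21 Juniper=7 → close Greywater (overflow 6)
  21÷4 = 5 each, +1 to first 1
Round 2: Briarlake=13 Cedarfen=8 Elkhorn=12 Juniper=12 → close Briarlake (overflow 6)
  13÷3 = 4 each, +1 to first 1
Round 3: Cedarfen=13 Elkhorn=16 Juniper=16 → close Elkhorn (overflow 6)
  16÷2 = 8 each, +1 to first 0
Round 4: Cedarfen=21 Juniper=24 → close Juniper (overflow 10)
  24÷1 = 24 each, +1 to first 0

Closure order: Greywater, Briarlake, Elkhorn, Juniper
Last habitat: Cedarfen with 45 animals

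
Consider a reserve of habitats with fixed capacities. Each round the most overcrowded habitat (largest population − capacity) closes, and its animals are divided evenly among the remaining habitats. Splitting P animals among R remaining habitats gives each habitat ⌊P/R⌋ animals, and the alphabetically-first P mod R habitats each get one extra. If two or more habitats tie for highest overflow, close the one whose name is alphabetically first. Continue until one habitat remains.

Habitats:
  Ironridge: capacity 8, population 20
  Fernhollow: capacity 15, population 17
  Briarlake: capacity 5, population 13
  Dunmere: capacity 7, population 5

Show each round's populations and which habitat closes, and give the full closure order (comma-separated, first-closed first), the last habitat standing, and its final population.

Round 1: Briarlake=13 Dunmere=5 Fernhollow=17 Ironridge=20 → close Ironridge (overflow 12)
  20÷3 = 6 each, +1 to first 2
Round 2: Briarlake=20 Dunmere=12 Fernhollow=23 → close Briarlake (overflow 15)
  20÷2 = 10 each, +1 to first 0
Round 3: Dunmere=22 Fernhollow=33 → close Fernhollow (overflow 18)
  33÷1 = 33 each, +1 to first 0

Closure order: Ironridge, Briarlake, Fernhollow
Last habitat: Dunmere with 55 animals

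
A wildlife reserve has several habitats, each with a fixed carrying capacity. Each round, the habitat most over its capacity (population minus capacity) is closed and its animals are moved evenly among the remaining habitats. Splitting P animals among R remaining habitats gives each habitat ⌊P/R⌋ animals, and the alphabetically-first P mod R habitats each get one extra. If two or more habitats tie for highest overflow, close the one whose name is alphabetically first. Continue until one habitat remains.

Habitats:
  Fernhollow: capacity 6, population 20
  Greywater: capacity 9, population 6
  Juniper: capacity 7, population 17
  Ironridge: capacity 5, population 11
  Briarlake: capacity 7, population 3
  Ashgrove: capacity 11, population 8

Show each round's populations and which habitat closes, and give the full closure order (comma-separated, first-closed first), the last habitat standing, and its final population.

Closure order: Fernhollow, Juniper, Ironridge, Ashgrove, Briarlake
Last habitat: Greywater with 65 animals

Round 1: Ashgrove=8 Briarlake=3 Fernhollow=20 Greywater=6 Ironridge=11 Juniper=17 → close Fernhollow (overflow 14)
  20÷5 = 4 each, +1 to first 0
Round 2: Ashgrove=12 Briarlake=7 Greywater=10 Ironridge=15 Juniper=21 → close Juniper (overflow 14)
  21÷4 = 5 each, +1 to first 1
Round 3: Ashgrove=18 Briarlake=12 Greywater=15 Ironridge=20 → close Ironridge (overflow 15)
  20÷3 = 6 each, +1 to first 2
Round 4: Ashgrove=25 Briarlake=19 Greywater=21 → close Ashgrove (overflow 14)
  25÷2 = 12 each, +1 to first 1
Round 5: Briarlake=32 Greywater=33 → close Briarlake (overflow 25)
  32÷1 = 32 each, +1 to first 0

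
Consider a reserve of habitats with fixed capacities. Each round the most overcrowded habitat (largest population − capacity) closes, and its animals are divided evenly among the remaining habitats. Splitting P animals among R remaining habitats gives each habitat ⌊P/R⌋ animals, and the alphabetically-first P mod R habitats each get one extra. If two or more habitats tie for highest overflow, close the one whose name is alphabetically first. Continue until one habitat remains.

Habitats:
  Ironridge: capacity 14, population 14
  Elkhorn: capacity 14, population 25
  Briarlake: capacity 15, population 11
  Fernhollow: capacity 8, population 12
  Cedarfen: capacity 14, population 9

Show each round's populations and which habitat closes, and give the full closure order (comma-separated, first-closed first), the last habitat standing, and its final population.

Round 1: Briarlake=11 Cedarfen=9 Elkhorn=25 Fernhollow=12 Ironridge=14 → close Elkhorn (overflow 11)
  25÷4 = 6 each, +1 to first 1
Round 2: Briarlake=18 Cedarfen=15 Fernhollow=18 Ironridge=20 → close Fernhollow (overflow 10)
  18÷3 = 6 each, +1 to first 0
Round 3: Briarlake=24 Cedarfen=21 Ironridge=26 → close Ironridge (overflow 12)
  26÷2 = 13 each, +1 to first 0
Round 4: Briarlake=37 Cedarfen=34 → close Briarlake (overflow 22)
  37÷1 = 37 each, +1 to first 0

Closure order: Elkhorn, Fernhollow, Ironridge, Briarlake
Last habitat: Cedarfen with 71 animals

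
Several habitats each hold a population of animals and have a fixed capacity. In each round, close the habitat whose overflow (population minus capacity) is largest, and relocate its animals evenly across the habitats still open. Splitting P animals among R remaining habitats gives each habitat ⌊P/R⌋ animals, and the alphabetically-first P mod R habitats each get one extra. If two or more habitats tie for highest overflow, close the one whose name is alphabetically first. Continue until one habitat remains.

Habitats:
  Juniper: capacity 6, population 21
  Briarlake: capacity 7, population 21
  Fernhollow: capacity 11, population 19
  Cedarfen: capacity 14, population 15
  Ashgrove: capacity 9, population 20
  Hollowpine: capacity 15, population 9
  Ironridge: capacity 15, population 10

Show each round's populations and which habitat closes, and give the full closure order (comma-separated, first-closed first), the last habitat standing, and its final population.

Closure order: Juniper, Briarlake, Ashgrove, Fernhollow, Cedarfen, Ironridge
Last habitat: Hollowpine with 115 animals

Round 1: Ashgrove=20 Briarlake=21 Cedarfen=15 Fernhollow=19 Hollowpine=9 Ironridge=10 Juniper=21 → close Juniper (overflow 15)
  21÷6 = 3 each, +1 to first 3
Round 2: Ashgrove=24 Briarlake=25 Cedarfen=19 Fernhollow=22 Hollowpine=12 Ironridge=13 → close Briarlake (overflow 18)
  25÷5 = 5 each, +1 to first 0
Round 3: Ashgrove=29 Cedarfen=24 Fernhollow=27 Hollowpine=17 Ironridge=18 → close Ashgrove (overflow 20)
  29÷4 = 7 each, +1 to first 1
Round 4: Cedarfen=32 Fernhollow=34 Hollowpine=24 Ironridge=25 → close Fernhollow (overflow 23)
  34÷3 = 11 each, +1 to first 1
Round 5: Cedarfen=44 Hollowpine=35 Ironridge=36 → close Cedarfen (overflow 30)
  44÷2 = 22 each, +1 to first 0
Round 6: Hollowpine=57 Ironridge=58 → close Ironridge (overflow 43)
  58÷1 = 58 each, +1 to first 0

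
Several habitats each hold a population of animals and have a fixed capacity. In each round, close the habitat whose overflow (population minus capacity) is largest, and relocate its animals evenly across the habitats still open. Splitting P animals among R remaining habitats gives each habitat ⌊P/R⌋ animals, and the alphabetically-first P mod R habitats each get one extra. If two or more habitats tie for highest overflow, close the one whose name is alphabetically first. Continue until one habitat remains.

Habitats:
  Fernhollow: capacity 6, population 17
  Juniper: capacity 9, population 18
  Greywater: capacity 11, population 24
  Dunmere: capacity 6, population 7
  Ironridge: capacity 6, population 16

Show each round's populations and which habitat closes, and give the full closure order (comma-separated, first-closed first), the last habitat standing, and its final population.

Closure order: Greywater, Fernhollow, Ironridge, Juniper
Last habitat: Dunmere with 82 animals

Round 1: Dunmere=7 Fernhollow=17 Greywater=24 Ironridge=16 Juniper=18 → close Greywater (overflow 13)
  24÷4 = 6 each, +1 to first 0
Round 2: Dunmere=13 Fernhollow=23 Ironridge=22 Juniper=24 → close Fernhollow (overflow 17)
  23÷3 = 7 each, +1 to first 2
Round 3: Dunmere=21 Ironridge=30 Juniper=31 → close Ironridge (overflow 24)
  30÷2 = 15 each, +1 to first 0
Round 4: Dunmere=36 Juniper=46 → close Juniper (overflow 37)
  46÷1 = 46 each, +1 to first 0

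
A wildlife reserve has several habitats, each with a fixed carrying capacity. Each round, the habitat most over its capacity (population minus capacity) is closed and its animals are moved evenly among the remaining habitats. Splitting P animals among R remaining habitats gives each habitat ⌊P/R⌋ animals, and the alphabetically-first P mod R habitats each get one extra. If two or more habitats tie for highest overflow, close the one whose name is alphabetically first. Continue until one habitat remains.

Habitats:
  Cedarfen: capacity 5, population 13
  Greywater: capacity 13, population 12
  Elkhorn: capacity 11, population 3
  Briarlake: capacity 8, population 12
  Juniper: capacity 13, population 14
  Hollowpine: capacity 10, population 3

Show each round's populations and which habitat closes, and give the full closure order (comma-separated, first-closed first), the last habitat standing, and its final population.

Round 1: Briarlake=12 Cedarfen=13 Elkhorn=3 Greywater=12 Hollowpine=3 Juniper=14 → close Cedarfen (overflow 8)
  13÷5 = 2 each, +1 to first 3
Round 2: Briarlake=15 Elkhorn=6 Greywater=15 Hollowpine=5 Juniper=16 → close Briarlake (overflow 7)
  15÷4 = 3 each, +1 to first 3
Round 3: Elkhorn=10 Greywater=19 Hollowpine=9 Juniper=19 → close Greywater (overflow 6)
  19÷3 = 6 each, +1 to first 1
Round 4: Elkhorn=17 Hollowpine=15 Juniper=25 → close Juniper (overflow 12)
  25÷2 = 12 each, +1 to first 1
Round 5: Elkhorn=30 Hollowpine=27 → close Elkhorn (overflow 19)
  30÷1 = 30 each, +1 to first 0

Closure order: Cedarfen, Briarlake, Greywater, Juniper, Elkhorn
Last habitat: Hollowpine with 57 animals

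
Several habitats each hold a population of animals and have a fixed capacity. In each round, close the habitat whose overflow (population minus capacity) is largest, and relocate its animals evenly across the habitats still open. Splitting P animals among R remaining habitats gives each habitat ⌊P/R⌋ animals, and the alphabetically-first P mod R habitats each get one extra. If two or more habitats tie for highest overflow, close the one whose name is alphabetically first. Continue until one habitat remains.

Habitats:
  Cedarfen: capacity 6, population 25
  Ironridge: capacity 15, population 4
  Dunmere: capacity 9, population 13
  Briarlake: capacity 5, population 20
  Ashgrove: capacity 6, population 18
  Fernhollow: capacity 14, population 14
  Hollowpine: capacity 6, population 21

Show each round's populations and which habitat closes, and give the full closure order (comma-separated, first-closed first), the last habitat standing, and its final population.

Round 1: Ashgrove=18 Briarlake=20 Cedarfen=25 Dunmere=13 Fernhollow=14 Hollowpine=21 Ironridge=4 → close Cedarfen (overflow 19)
  25÷6 = 4 each, +1 to first 1
Round 2: Ashgrove=23 Briarlake=24 Dunmere=17 Fernhollow=18 Hollowpine=25 Ironridge=8 → close Briarlake (overflow 19)
  24÷5 = 4 each, +1 to first 4
Round 3: Ashgrove=28 Dunmere=22 Fernhollow=23 Hollowpine=30 Ironridge=12 → close Hollowpine (overflow 24)
  30÷4 = 7 each, +1 to first 2
Round 4: Ashgrove=36 Dunmere=30 Fernhollow=30 Ironridge=19 → close Ashgrove (overflow 30)
  36÷3 = 12 each, +1 to first 0
Round 5: Dunmere=42 Fernhollow=42 Ironridge=31 → close Dunmere (overflow 33)
  42÷2 = 21 each, +1 to first 0
Round 6: Fernhollow=63 Ironridge=52 → close Fernhollow (overflow 49)
  63÷1 = 63 each, +1 to first 0

Closure order: Cedarfen, Briarlake, Hollowpine, Ashgrove, Dunmere, Fernhollow
Last habitat: Ironridge with 115 animals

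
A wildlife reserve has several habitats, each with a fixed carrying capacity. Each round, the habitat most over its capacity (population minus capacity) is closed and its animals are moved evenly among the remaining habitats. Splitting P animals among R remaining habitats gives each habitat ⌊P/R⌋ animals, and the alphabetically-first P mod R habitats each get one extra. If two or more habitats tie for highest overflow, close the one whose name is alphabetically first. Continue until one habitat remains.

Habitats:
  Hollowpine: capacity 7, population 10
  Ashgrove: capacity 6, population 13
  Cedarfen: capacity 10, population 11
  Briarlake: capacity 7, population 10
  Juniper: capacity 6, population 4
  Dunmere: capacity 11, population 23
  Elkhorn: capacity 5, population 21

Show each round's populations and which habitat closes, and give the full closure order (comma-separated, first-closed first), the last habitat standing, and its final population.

Closure order: Elkhorn, Dunmere, Ashgrove, Briarlake, Cedarfen, Hollowpine
Last habitat: Juniper with 92 animals

Round 1: Ashgrove=13 Briarlake=10 Cedarfen=11 Dunmere=23 Elkhorn=21 Hollowpine=10 Juniper=4 → close Elkhorn (overflow 16)
  21÷6 = 3 each, +1 to first 3
Round 2: Ashgrove=17 Briarlake=14 Cedarfen=15 Dunmere=26 Hollowpine=13 Juniper=7 → close Dunmere (overflow 15)
  26÷5 = 5 each, +1 to first 1
Round 3: Ashgrove=23 Briarlake=19 Cedarfen=20 Hollowpine=18 Juniper=12 → close Ashgrove (overflow 17)
  23÷4 = 5 each, +1 to first 3
Round 4: Briarlake=25 Cedarfen=26 Hollowpine=24 Juniper=17 → close Briarlake (overflow 18)
  25÷3 = 8 each, +1 to first 1
Round 5: Cedarfen=35 Hollowpine=32 Juniper=25 → close Cedarfen (overflow 25)
  35÷2 = 17 each, +1 to first 1
Round 6: Hollowpine=50 Juniper=42 → close Hollowpine (overflow 43)
  50÷1 = 50 each, +1 to first 0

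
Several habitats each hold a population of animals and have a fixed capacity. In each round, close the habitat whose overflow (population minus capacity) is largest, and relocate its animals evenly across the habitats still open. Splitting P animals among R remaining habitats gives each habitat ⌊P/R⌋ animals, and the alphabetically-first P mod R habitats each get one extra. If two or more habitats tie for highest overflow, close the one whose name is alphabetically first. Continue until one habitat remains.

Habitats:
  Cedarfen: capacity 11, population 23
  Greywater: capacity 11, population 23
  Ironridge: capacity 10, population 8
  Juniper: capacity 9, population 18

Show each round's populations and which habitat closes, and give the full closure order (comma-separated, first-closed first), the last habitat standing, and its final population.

Round 1: Cedarfen=23 Greywater=23 Ironridge=8 Juniper=18 → close Cedarfen (overflow 12)
  23÷3 = 7 each, +1 to first 2
Round 2: Greywater=31 Ironridge=16 Juniper=25 → close Greywater (overflow 20)
  31÷2 = 15 each, +1 to first 1
Round 3: Ironridge=32 Juniper=40 → close Juniper (overflow 31)
  40÷1 = 40 each, +1 to first 0

Closure order: Cedarfen, Greywater, Juniper
Last habitat: Ironridge with 72 animals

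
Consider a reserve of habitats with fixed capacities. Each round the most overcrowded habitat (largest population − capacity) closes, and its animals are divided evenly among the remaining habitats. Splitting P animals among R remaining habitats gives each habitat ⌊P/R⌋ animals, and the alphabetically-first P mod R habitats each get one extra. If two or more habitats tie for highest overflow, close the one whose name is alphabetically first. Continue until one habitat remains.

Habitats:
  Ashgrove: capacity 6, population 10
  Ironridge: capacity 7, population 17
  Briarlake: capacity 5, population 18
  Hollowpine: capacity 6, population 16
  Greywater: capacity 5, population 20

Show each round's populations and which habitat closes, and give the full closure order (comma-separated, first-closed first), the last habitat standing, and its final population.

Closure order: Greywater, Briarlake, Hollowpine, Ironridge
Last habitat: Ashgrove with 81 animals

Round 1: Ashgrove=10 Briarlake=18 Greywater=20 Hollowpine=16 Ironridge=17 → close Greywater (overflow 15)
  20÷4 = 5 each, +1 to first 0
Round 2: Ashgrove=15 Briarlake=23 Hollowpine=21 Ironridge=22 → close Briarlake (overflow 18)
  23÷3 = 7 each, +1 to first 2
Round 3: Ashgrove=23 Hollowpine=29 Ironridge=29 → close Hollowpine (overflow 23)
  29÷2 = 14 each, +1 to first 1
Round 4: Ashgrove=38 Ironridge=43 → close Ironridge (overflow 36)
  43÷1 = 43 each, +1 to first 0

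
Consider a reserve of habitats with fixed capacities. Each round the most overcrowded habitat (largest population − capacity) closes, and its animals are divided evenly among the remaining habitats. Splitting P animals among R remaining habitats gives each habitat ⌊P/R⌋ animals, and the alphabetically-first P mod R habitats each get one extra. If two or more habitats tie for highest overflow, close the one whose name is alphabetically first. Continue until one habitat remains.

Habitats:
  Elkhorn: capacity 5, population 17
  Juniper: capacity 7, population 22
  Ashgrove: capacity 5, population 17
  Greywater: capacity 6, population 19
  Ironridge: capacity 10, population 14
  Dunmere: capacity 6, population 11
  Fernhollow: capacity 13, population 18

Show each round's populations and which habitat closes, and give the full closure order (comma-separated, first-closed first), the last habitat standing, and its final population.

Closure order: Juniper, Ashgrove, Elkhorn, Greywater, Dunmere, Fernhollow
Last habitat: Ironridge with 118 animals

Round 1: Ashgrove=17 Dunmere=11 Elkhorn=17 Fernhollow=18 Greywater=19 Ironridge=14 Juniper=22 → close Juniper (overflow 15)
  22÷6 = 3 each, +1 to first 4
Round 2: Ashgrove=21 Dunmere=15 Elkhorn=21 Fernhollow=22 Greywater=22 Ironridge=17 → close Ashgrove (overflow 16)
  21÷5 = 4 each, +1 to first 1
Round 3: Dunmere=20 Elkhorn=25 Fernhollow=26 Greywater=26 Ironridge=21 → close Elkhorn (overflow 20)
  25÷4 = 6 each, +1 to first 1
Round 4: Dunmere=27 Fernhollow=32 Greywater=32 Ironridge=27 → close Greywater (overflow 26)
  32÷3 = 10 each, +1 to first 2
Round 5: Dunmere=38 Fernhollow=43 Ironridge=37 → close Dunmere (overflow 32)
  38÷2 = 19 each, +1 to first 0
Round 6: Fernhollow=62 Ironridge=56 → close Fernhollow (overflow 49)
  62÷1 = 62 each, +1 to first 0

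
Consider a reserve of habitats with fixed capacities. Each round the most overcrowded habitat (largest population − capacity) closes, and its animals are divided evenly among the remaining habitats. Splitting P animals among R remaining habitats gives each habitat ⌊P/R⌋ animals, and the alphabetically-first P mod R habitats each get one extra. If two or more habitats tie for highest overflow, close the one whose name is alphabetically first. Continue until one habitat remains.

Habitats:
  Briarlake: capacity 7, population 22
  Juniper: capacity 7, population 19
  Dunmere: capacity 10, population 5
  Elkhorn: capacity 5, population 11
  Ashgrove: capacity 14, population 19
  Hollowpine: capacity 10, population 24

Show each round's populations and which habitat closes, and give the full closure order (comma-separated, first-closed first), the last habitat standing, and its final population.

Round 1: Ashgrove=19 Briarlake=22 Dunmere=5 Elkhorn=11 Hollowpine=24 Juniper=19 → close Briarlake (overflow 15)
  22÷5 = 4 each, +1 to first 2
Round 2: Ashgrove=24 Dunmere=10 Elkhorn=15 Hollowpine=28 Juniper=23 → close Hollowpine (overflow 18)
  28÷4 = 7 each, +1 to first 0
Round 3: Ashgrove=31 Dunmere=17 Elkhorn=22 Juniper=30 → close Juniper (overflow 23)
  30÷3 = 10 each, +1 to first 0
Round 4: Ashgrove=41 Dunmere=27 Elkhorn=32 → close Ashgrove (overflow 27)
  41÷2 = 20 each, +1 to first 1
Round 5: Dunmere=48 Elkhorn=52 → close Elkhorn (overflow 47)
  52÷1 = 52 each, +1 to first 0

Closure order: Briarlake, Hollowpine, Juniper, Ashgrove, Elkhorn
Last habitat: Dunmere with 100 animals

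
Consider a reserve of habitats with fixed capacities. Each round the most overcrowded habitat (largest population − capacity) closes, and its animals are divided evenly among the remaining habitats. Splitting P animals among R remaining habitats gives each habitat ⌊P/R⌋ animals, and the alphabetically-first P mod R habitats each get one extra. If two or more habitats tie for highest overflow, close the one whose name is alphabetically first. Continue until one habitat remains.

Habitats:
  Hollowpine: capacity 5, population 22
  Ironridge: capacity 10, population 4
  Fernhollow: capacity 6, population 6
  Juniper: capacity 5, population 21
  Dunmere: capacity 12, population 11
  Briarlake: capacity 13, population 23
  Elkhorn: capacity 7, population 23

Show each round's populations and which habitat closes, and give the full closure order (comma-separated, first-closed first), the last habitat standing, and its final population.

Round 1: Briarlake=23 Dunmere=11 Elkhorn=23 Fernhollow=6 Hollowpine=22 Ironridge=4 Juniper=21 → close Hollowpine (overflow 17)
  22÷6 = 3 each, +1 to first 4
Round 2: Briarlake=27 Dunmere=15 Elkhorn=27 Fernhollow=10 Ironridge=7 Juniper=24 → close Elkhorn (overflow 20)
  27÷5 = 5 each, +1 to first 2
Round 3: Briarlake=33 Dunmere=21 Fernhollow=15 Ironridge=12 Juniper=29 → close Juniper (overflow 24)
  29÷4 = 7 each, +1 to first 1
Round 4: Briarlake=41 Dunmere=28 Fernhollow=22 Ironridge=19 → close Briarlake (overflow 28)
  41÷3 = 13 each, +1 to first 2
Round 5: Dunmere=42 Fernhollow=36 Ironridge=32 → close Dunmere (overflow 30)
  42÷2 = 21 each, +1 to first 0
Round 6: Fernhollow=57 Ironridge=53 → close Fernhollow (overflow 51)
  57÷1 = 57 each, +1 to first 0

Closure order: Hollowpine, Elkhorn, Juniper, Briarlake, Dunmere, Fernhollow
Last habitat: Ironridge with 110 animals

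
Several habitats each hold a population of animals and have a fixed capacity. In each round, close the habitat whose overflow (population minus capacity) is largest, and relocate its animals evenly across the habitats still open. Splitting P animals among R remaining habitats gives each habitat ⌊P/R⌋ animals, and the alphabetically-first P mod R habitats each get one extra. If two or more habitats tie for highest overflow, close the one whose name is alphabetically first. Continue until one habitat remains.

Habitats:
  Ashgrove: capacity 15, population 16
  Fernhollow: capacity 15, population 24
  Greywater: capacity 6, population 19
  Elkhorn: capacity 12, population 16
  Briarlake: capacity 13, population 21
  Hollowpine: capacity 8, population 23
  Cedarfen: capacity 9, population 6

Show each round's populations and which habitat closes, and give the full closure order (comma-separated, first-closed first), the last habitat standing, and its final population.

Closure order: Hollowpine, Greywater, Briarlake, Fernhollow, Elkhorn, Ashgrove
Last habitat: Cedarfen with 125 animals

Round 1: Ashgrove=16 Briarlake=21 Cedarfen=6 Elkhorn=16 Fernhollow=24 Greywater=19 Hollowpine=23 → close Hollowpine (overflow 15)
  23÷6 = 3 each, +1 to first 5
Round 2: Ashgrove=20 Briarlake=25 Cedarfen=10 Elkhorn=20 Fernhollow=28 Greywater=22 → close Greywater (overflow 16)
  22÷5 = 4 each, +1 to first 2
Round 3: Ashgrove=25 Briarlake=30 Cedarfen=14 Elkhorn=24 Fernhollow=32 → close Briarlake (overflow 17)
  30÷4 = 7 each, +1 to first 2
Round 4: Ashgrove=33 Cedarfen=22 Elkhorn=31 Fernhollow=39 → close Fernhollow (overflow 24)
  39÷3 = 13 each, +1 to first 0
Round 5: Ashgrove=46 Cedarfen=35 Elkhorn=44 → close Elkhorn (overflow 32)
  44÷2 = 22 each, +1 to first 0
Round 6: Ashgrove=68 Cedarfen=57 → close Ashgrove (overflow 53)
  68÷1 = 68 each, +1 to first 0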